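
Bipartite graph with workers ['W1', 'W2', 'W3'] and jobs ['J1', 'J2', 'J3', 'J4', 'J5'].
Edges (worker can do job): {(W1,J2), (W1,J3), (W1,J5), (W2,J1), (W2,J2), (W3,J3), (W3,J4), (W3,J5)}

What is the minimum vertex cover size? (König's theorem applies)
Minimum vertex cover size = 3

By König's theorem: in bipartite graphs,
min vertex cover = max matching = 3

Maximum matching has size 3, so minimum vertex cover also has size 3.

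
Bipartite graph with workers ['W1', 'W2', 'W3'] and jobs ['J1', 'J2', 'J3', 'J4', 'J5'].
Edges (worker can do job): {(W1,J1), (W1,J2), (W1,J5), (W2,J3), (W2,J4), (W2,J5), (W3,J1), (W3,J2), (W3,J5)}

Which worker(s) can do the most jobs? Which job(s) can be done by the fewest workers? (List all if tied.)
Most versatile: W1, W2, W3 (3 jobs); Least covered: J3, J4 (1 workers)

Worker degrees (jobs they can do): W1:3, W2:3, W3:3
Job degrees (workers who can do it): J1:2, J2:2, J3:1, J4:1, J5:3

Maximum worker degree is 3, achieved by: W1, W2, W3
Minimum job degree is 1, achieved by: J3, J4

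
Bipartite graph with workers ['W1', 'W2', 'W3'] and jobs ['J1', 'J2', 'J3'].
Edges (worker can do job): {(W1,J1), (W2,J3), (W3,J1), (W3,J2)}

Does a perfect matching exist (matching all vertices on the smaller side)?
Yes, perfect matching exists (size 3)

Perfect matching: {(W1,J1), (W2,J3), (W3,J2)}
All 3 vertices on the smaller side are matched.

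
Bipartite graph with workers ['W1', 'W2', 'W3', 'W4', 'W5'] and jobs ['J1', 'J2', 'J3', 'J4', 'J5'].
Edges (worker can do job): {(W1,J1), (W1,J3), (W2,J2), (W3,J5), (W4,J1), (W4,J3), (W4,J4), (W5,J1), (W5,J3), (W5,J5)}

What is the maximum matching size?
Maximum matching size = 5

Maximum matching: {(W1,J3), (W2,J2), (W3,J5), (W4,J4), (W5,J1)}
Size: 5

This assigns 5 workers to 5 distinct jobs.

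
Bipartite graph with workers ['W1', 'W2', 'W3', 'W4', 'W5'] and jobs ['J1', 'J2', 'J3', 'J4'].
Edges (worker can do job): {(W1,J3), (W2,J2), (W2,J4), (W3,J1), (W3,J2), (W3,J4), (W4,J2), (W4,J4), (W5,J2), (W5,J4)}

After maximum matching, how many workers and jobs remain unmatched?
Unmatched: 1 workers, 0 jobs

Maximum matching size: 4
Workers: 5 total, 4 matched, 1 unmatched
Jobs: 4 total, 4 matched, 0 unmatched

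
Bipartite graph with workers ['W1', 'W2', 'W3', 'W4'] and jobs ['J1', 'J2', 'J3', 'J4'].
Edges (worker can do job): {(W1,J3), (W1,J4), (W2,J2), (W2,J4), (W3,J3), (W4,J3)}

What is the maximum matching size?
Maximum matching size = 3

Maximum matching: {(W1,J4), (W2,J2), (W4,J3)}
Size: 3

This assigns 3 workers to 3 distinct jobs.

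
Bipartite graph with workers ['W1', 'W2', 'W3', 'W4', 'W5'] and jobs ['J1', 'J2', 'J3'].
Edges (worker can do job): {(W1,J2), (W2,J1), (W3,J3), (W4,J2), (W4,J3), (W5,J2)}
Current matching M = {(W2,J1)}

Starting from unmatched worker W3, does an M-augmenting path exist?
Yes: W3 → J3

An M-augmenting path alternates non-matching / matching edges, starting and ending at unmatched vertices.
Path: W3 → J3
(J3 is unmatched in M, so the path is augmenting.)
Flipping edges along this path would increase |M| from 1 to 2.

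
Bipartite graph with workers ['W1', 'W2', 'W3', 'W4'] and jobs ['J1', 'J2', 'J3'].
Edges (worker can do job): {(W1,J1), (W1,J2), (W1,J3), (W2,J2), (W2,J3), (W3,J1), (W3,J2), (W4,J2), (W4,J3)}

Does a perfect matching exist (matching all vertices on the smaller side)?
Yes, perfect matching exists (size 3)

Perfect matching: {(W1,J1), (W3,J2), (W4,J3)}
All 3 vertices on the smaller side are matched.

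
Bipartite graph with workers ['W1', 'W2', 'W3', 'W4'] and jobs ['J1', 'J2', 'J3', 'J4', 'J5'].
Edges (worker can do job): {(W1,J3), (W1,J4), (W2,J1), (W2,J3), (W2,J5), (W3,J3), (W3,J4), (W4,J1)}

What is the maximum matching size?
Maximum matching size = 4

Maximum matching: {(W1,J3), (W2,J5), (W3,J4), (W4,J1)}
Size: 4

This assigns 4 workers to 4 distinct jobs.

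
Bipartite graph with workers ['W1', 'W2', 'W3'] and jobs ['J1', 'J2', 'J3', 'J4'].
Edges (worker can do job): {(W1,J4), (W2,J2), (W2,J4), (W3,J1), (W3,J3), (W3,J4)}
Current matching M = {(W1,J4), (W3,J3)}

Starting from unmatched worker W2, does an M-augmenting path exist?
Yes: W2 → J2

An M-augmenting path alternates non-matching / matching edges, starting and ending at unmatched vertices.
Path: W2 → J2
(J2 is unmatched in M, so the path is augmenting.)
Flipping edges along this path would increase |M| from 2 to 3.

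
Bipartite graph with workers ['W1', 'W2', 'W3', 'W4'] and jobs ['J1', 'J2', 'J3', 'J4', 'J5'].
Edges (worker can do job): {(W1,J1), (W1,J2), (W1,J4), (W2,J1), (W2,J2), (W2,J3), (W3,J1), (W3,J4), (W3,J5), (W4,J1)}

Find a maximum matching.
Matching: {(W1,J2), (W2,J3), (W3,J5), (W4,J1)}

Maximum matching (size 4):
  W1 → J2
  W2 → J3
  W3 → J5
  W4 → J1

Each worker is assigned to at most one job, and each job to at most one worker.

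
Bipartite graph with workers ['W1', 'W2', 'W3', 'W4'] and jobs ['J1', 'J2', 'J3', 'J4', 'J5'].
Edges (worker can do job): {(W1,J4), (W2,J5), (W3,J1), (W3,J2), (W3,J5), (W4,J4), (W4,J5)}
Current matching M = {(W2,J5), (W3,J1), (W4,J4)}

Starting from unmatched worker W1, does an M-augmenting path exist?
No augmenting path from W1

Alternating search from W1 reaches jobs: {J4, J5}.
Every reachable job is already matched in M, and following those matched edges back to workers exposes no further unvisited jobs.
No M-augmenting path from W1 exists.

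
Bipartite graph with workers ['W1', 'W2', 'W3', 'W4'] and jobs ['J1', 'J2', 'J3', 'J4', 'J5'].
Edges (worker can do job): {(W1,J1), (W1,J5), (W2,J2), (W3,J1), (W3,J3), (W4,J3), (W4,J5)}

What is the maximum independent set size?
Maximum independent set = 5

By König's theorem:
- Min vertex cover = Max matching = 4
- Max independent set = Total vertices - Min vertex cover
- Max independent set = 9 - 4 = 5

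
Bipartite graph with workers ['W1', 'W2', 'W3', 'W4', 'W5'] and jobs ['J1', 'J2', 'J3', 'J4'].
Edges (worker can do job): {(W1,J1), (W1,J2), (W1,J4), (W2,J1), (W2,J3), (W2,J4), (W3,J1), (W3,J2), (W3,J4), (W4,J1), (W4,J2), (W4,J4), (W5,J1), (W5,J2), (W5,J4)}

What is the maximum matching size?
Maximum matching size = 4

Maximum matching: {(W2,J3), (W3,J4), (W4,J2), (W5,J1)}
Size: 4

This assigns 4 workers to 4 distinct jobs.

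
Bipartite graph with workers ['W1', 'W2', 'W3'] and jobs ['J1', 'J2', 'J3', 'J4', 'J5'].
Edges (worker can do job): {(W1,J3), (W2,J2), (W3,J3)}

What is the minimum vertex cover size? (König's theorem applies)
Minimum vertex cover size = 2

By König's theorem: in bipartite graphs,
min vertex cover = max matching = 2

Maximum matching has size 2, so minimum vertex cover also has size 2.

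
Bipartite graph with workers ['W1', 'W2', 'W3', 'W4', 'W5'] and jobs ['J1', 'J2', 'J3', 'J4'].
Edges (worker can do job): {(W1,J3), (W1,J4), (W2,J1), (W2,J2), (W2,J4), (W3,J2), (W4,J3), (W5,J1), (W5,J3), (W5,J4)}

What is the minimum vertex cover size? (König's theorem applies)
Minimum vertex cover size = 4

By König's theorem: in bipartite graphs,
min vertex cover = max matching = 4

Maximum matching has size 4, so minimum vertex cover also has size 4.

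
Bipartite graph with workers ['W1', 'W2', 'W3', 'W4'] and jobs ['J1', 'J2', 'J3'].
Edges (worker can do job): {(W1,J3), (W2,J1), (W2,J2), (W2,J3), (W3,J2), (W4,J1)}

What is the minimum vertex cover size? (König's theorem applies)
Minimum vertex cover size = 3

By König's theorem: in bipartite graphs,
min vertex cover = max matching = 3

Maximum matching has size 3, so minimum vertex cover also has size 3.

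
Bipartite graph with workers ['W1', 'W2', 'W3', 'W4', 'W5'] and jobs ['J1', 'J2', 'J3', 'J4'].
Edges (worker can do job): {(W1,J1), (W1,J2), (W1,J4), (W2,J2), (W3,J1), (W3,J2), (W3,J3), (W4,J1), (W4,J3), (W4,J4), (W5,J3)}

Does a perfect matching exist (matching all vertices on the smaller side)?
Yes, perfect matching exists (size 4)

Perfect matching: {(W1,J4), (W2,J2), (W3,J3), (W4,J1)}
All 4 vertices on the smaller side are matched.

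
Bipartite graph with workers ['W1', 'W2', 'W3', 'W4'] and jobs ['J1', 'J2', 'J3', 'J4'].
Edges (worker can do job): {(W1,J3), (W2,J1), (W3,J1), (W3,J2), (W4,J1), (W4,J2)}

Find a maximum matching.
Matching: {(W1,J3), (W3,J2), (W4,J1)}

Maximum matching (size 3):
  W1 → J3
  W3 → J2
  W4 → J1

Each worker is assigned to at most one job, and each job to at most one worker.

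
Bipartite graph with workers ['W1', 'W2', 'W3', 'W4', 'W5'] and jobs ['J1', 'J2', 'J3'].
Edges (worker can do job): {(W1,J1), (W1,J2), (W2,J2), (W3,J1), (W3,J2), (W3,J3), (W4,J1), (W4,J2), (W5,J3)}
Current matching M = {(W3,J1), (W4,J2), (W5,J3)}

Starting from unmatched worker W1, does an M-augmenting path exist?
No augmenting path from W1

Alternating search from W1 reaches jobs: {J1, J2, J3}.
Every reachable job is already matched in M, and following those matched edges back to workers exposes no further unvisited jobs.
No M-augmenting path from W1 exists.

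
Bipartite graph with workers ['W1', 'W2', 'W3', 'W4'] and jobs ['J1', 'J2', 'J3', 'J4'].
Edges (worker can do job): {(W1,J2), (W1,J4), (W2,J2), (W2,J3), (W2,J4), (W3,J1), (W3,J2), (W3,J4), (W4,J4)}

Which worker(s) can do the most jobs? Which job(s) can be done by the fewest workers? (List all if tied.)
Most versatile: W2, W3 (3 jobs); Least covered: J1, J3 (1 workers)

Worker degrees (jobs they can do): W1:2, W2:3, W3:3, W4:1
Job degrees (workers who can do it): J1:1, J2:3, J3:1, J4:4

Maximum worker degree is 3, achieved by: W2, W3
Minimum job degree is 1, achieved by: J1, J3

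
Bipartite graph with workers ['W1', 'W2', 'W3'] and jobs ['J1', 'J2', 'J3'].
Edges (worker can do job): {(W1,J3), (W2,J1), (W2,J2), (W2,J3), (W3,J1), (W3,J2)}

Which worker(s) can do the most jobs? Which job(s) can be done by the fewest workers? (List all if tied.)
Most versatile: W2 (3 jobs); Least covered: J1, J2, J3 (2 workers)

Worker degrees (jobs they can do): W1:1, W2:3, W3:2
Job degrees (workers who can do it): J1:2, J2:2, J3:2

Maximum worker degree is 3, achieved by: W2
Minimum job degree is 2, achieved by: J1, J2, J3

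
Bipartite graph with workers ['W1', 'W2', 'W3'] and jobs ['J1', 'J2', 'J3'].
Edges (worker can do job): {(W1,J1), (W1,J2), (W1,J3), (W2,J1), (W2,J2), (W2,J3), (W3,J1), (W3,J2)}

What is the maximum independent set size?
Maximum independent set = 3

By König's theorem:
- Min vertex cover = Max matching = 3
- Max independent set = Total vertices - Min vertex cover
- Max independent set = 6 - 3 = 3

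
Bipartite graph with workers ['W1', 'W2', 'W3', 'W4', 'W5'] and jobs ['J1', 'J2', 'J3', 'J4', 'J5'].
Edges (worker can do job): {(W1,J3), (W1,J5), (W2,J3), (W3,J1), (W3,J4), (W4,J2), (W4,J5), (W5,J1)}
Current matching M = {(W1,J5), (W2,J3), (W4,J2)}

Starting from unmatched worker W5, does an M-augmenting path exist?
Yes: W5 → J1

An M-augmenting path alternates non-matching / matching edges, starting and ending at unmatched vertices.
Path: W5 → J1
(J1 is unmatched in M, so the path is augmenting.)
Flipping edges along this path would increase |M| from 3 to 4.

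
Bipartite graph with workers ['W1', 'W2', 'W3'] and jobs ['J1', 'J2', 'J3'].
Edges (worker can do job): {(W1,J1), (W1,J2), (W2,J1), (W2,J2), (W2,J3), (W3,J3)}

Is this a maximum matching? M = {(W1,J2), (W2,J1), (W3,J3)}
Yes, size 3 is maximum

Proposed matching has size 3.
Maximum matching size for this graph: 3.

This is a maximum matching.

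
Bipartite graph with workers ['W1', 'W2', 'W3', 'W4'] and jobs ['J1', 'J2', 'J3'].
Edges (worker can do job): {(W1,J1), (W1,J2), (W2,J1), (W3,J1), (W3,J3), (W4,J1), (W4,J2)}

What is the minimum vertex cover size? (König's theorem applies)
Minimum vertex cover size = 3

By König's theorem: in bipartite graphs,
min vertex cover = max matching = 3

Maximum matching has size 3, so minimum vertex cover also has size 3.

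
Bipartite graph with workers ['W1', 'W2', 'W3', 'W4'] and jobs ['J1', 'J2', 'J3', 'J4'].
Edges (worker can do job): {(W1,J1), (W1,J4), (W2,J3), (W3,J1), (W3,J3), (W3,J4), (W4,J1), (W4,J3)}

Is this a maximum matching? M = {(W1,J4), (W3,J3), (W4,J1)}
Yes, size 3 is maximum

Proposed matching has size 3.
Maximum matching size for this graph: 3.

This is a maximum matching.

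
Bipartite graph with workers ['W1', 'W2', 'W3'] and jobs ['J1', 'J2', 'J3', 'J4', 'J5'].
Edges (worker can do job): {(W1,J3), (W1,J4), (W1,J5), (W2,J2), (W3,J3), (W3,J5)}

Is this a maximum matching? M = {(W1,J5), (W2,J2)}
No, size 2 is not maximum

Proposed matching has size 2.
Maximum matching size for this graph: 3.

This is NOT maximum - can be improved to size 3.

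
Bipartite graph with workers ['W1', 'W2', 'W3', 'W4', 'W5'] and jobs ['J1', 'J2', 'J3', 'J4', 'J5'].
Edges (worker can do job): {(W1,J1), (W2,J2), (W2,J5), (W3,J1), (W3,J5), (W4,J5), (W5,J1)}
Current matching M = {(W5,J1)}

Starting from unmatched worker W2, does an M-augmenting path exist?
Yes: W2 → J5

An M-augmenting path alternates non-matching / matching edges, starting and ending at unmatched vertices.
Path: W2 → J5
(J5 is unmatched in M, so the path is augmenting.)
Flipping edges along this path would increase |M| from 1 to 2.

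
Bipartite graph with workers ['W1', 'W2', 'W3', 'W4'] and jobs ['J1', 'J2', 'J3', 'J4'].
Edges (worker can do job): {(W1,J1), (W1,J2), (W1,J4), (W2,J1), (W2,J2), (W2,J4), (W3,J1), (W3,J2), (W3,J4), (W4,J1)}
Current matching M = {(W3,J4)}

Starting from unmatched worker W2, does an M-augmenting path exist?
Yes: W2 → J4 → W3 → J1

An M-augmenting path alternates non-matching / matching edges, starting and ending at unmatched vertices.
Path: W2 → J4 → W3 → J1
(J1 is unmatched in M, so the path is augmenting.)
Flipping edges along this path would increase |M| from 1 to 2.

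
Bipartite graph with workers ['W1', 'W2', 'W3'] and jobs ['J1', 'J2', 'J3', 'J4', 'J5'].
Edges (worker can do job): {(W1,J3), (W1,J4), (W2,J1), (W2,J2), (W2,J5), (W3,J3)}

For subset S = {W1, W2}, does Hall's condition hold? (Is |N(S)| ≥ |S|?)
Yes: |N(S)| = 5, |S| = 2

Subset S = {W1, W2}
Neighbors N(S) = {J1, J2, J3, J4, J5}

|N(S)| = 5, |S| = 2
Hall's condition: |N(S)| ≥ |S| is satisfied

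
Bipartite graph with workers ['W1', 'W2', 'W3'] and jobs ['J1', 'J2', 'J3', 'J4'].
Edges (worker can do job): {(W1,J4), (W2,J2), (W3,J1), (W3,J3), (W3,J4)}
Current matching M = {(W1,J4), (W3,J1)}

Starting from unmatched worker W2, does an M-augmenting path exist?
Yes: W2 → J2

An M-augmenting path alternates non-matching / matching edges, starting and ending at unmatched vertices.
Path: W2 → J2
(J2 is unmatched in M, so the path is augmenting.)
Flipping edges along this path would increase |M| from 2 to 3.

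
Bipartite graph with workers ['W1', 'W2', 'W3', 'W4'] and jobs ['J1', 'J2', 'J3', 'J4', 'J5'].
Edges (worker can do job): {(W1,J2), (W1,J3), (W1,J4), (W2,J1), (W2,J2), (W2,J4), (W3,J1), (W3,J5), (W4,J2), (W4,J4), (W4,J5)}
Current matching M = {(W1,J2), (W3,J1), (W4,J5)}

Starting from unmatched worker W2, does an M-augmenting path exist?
Yes: W2 → J2 → W1 → J3

An M-augmenting path alternates non-matching / matching edges, starting and ending at unmatched vertices.
Path: W2 → J2 → W1 → J3
(J3 is unmatched in M, so the path is augmenting.)
Flipping edges along this path would increase |M| from 3 to 4.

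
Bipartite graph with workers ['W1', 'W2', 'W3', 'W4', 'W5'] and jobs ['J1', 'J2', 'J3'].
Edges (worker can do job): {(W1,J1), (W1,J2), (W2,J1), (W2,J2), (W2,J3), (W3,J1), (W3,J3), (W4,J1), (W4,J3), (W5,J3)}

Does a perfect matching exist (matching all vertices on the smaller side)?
Yes, perfect matching exists (size 3)

Perfect matching: {(W1,J2), (W3,J3), (W4,J1)}
All 3 vertices on the smaller side are matched.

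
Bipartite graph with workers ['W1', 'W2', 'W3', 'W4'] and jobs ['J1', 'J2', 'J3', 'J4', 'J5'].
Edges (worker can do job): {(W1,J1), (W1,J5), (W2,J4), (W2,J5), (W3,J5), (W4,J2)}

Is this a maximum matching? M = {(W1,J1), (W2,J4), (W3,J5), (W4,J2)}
Yes, size 4 is maximum

Proposed matching has size 4.
Maximum matching size for this graph: 4.

This is a maximum matching.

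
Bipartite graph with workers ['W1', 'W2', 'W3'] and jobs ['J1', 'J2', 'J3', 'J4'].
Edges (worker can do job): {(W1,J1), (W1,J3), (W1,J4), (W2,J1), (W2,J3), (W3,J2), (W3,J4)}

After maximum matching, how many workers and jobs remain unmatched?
Unmatched: 0 workers, 1 jobs

Maximum matching size: 3
Workers: 3 total, 3 matched, 0 unmatched
Jobs: 4 total, 3 matched, 1 unmatched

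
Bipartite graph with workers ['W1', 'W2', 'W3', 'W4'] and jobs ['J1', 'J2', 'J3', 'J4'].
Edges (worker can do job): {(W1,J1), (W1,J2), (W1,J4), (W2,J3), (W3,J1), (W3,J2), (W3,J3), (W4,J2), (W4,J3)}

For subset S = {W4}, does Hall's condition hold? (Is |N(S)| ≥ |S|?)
Yes: |N(S)| = 2, |S| = 1

Subset S = {W4}
Neighbors N(S) = {J2, J3}

|N(S)| = 2, |S| = 1
Hall's condition: |N(S)| ≥ |S| is satisfied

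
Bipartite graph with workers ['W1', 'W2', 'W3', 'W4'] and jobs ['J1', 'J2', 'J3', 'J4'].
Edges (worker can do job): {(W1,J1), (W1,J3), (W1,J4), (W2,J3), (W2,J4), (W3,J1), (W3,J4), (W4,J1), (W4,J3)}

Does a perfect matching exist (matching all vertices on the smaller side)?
No, maximum matching has size 3 < 4

Maximum matching has size 3, need 4 for perfect matching.
Unmatched workers: ['W2']
Unmatched jobs: ['J2']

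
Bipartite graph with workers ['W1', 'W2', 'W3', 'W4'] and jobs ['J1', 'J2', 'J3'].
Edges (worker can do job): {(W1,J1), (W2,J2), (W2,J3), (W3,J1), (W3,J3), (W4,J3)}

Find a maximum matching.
Matching: {(W2,J2), (W3,J1), (W4,J3)}

Maximum matching (size 3):
  W2 → J2
  W3 → J1
  W4 → J3

Each worker is assigned to at most one job, and each job to at most one worker.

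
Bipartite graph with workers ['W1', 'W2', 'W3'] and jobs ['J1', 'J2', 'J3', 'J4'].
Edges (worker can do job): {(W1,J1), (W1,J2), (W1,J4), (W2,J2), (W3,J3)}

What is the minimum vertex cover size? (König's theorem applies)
Minimum vertex cover size = 3

By König's theorem: in bipartite graphs,
min vertex cover = max matching = 3

Maximum matching has size 3, so minimum vertex cover also has size 3.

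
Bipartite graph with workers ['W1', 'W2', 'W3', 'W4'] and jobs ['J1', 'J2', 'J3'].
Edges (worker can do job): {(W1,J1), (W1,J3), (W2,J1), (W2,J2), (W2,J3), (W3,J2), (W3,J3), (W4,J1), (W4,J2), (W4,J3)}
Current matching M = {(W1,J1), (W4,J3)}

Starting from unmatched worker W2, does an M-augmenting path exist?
Yes: W2 → J1 → W1 → J3 → W4 → J2

An M-augmenting path alternates non-matching / matching edges, starting and ending at unmatched vertices.
Path: W2 → J1 → W1 → J3 → W4 → J2
(J2 is unmatched in M, so the path is augmenting.)
Flipping edges along this path would increase |M| from 2 to 3.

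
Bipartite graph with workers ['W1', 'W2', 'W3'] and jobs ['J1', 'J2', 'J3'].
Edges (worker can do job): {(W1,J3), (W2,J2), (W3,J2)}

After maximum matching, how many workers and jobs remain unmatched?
Unmatched: 1 workers, 1 jobs

Maximum matching size: 2
Workers: 3 total, 2 matched, 1 unmatched
Jobs: 3 total, 2 matched, 1 unmatched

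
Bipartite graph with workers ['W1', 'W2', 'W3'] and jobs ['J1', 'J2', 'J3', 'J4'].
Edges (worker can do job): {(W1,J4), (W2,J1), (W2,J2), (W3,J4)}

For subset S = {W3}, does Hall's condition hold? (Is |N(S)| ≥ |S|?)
Yes: |N(S)| = 1, |S| = 1

Subset S = {W3}
Neighbors N(S) = {J4}

|N(S)| = 1, |S| = 1
Hall's condition: |N(S)| ≥ |S| is satisfied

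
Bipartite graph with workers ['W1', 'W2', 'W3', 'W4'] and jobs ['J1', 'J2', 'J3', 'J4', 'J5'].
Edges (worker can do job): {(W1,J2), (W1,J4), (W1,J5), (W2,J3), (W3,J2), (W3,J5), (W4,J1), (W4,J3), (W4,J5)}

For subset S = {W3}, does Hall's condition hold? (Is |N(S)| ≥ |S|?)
Yes: |N(S)| = 2, |S| = 1

Subset S = {W3}
Neighbors N(S) = {J2, J5}

|N(S)| = 2, |S| = 1
Hall's condition: |N(S)| ≥ |S| is satisfied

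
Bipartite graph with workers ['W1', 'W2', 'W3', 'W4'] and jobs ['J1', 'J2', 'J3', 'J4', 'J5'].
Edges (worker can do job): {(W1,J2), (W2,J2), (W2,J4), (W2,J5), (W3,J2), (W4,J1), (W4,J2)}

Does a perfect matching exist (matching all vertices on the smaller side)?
No, maximum matching has size 3 < 4

Maximum matching has size 3, need 4 for perfect matching.
Unmatched workers: ['W1']
Unmatched jobs: ['J3', 'J4']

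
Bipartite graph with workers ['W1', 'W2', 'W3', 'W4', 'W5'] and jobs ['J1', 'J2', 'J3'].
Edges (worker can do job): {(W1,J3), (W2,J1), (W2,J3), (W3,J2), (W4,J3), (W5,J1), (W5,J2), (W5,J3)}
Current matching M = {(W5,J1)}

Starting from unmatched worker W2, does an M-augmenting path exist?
Yes: W2 → J1 → W5 → J2

An M-augmenting path alternates non-matching / matching edges, starting and ending at unmatched vertices.
Path: W2 → J1 → W5 → J2
(J2 is unmatched in M, so the path is augmenting.)
Flipping edges along this path would increase |M| from 1 to 2.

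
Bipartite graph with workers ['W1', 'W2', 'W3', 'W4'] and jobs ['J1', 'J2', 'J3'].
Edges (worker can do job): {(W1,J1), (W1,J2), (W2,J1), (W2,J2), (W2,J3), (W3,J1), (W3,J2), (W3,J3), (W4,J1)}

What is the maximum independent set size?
Maximum independent set = 4

By König's theorem:
- Min vertex cover = Max matching = 3
- Max independent set = Total vertices - Min vertex cover
- Max independent set = 7 - 3 = 4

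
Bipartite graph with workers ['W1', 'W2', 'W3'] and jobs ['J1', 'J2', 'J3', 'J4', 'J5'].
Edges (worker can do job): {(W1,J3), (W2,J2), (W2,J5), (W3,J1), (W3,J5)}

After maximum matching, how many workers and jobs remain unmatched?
Unmatched: 0 workers, 2 jobs

Maximum matching size: 3
Workers: 3 total, 3 matched, 0 unmatched
Jobs: 5 total, 3 matched, 2 unmatched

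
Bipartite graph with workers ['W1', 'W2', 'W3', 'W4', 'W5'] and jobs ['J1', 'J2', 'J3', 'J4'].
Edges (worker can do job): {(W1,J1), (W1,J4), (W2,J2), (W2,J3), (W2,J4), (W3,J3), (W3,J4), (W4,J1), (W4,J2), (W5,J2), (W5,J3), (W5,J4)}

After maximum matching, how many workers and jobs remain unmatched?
Unmatched: 1 workers, 0 jobs

Maximum matching size: 4
Workers: 5 total, 4 matched, 1 unmatched
Jobs: 4 total, 4 matched, 0 unmatched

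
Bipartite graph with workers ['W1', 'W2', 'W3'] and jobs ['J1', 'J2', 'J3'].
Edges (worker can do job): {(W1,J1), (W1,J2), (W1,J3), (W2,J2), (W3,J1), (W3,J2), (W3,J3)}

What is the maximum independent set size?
Maximum independent set = 3

By König's theorem:
- Min vertex cover = Max matching = 3
- Max independent set = Total vertices - Min vertex cover
- Max independent set = 6 - 3 = 3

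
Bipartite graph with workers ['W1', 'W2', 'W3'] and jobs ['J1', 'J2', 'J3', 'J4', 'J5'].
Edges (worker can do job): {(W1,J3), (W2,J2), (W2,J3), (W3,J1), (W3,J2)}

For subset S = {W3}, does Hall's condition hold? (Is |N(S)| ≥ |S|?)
Yes: |N(S)| = 2, |S| = 1

Subset S = {W3}
Neighbors N(S) = {J1, J2}

|N(S)| = 2, |S| = 1
Hall's condition: |N(S)| ≥ |S| is satisfied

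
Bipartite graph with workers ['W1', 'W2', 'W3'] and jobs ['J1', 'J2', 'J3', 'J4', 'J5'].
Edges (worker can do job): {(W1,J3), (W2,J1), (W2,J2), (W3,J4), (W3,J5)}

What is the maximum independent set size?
Maximum independent set = 5

By König's theorem:
- Min vertex cover = Max matching = 3
- Max independent set = Total vertices - Min vertex cover
- Max independent set = 8 - 3 = 5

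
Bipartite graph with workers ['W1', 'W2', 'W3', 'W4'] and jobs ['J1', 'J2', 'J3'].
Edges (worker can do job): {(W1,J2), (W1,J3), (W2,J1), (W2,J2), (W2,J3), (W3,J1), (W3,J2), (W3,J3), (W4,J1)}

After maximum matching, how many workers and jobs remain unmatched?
Unmatched: 1 workers, 0 jobs

Maximum matching size: 3
Workers: 4 total, 3 matched, 1 unmatched
Jobs: 3 total, 3 matched, 0 unmatched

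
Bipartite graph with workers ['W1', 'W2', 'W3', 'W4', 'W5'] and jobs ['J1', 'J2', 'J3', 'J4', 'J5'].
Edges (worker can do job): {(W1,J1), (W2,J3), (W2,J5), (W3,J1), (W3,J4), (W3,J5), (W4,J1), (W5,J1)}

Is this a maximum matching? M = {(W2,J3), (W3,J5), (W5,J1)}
Yes, size 3 is maximum

Proposed matching has size 3.
Maximum matching size for this graph: 3.

This is a maximum matching.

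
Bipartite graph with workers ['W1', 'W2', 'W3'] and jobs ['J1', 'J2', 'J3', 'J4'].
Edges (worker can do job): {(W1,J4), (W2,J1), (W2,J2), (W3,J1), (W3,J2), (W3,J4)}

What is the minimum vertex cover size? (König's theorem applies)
Minimum vertex cover size = 3

By König's theorem: in bipartite graphs,
min vertex cover = max matching = 3

Maximum matching has size 3, so minimum vertex cover also has size 3.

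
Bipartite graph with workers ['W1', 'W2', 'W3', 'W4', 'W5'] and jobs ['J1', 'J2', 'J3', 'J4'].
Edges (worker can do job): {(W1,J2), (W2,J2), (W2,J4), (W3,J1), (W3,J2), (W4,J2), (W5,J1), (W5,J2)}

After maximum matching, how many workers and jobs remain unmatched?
Unmatched: 2 workers, 1 jobs

Maximum matching size: 3
Workers: 5 total, 3 matched, 2 unmatched
Jobs: 4 total, 3 matched, 1 unmatched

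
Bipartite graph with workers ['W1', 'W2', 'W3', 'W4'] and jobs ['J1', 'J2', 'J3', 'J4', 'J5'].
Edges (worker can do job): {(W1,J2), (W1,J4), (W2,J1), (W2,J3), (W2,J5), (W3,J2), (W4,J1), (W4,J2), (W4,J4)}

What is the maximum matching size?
Maximum matching size = 4

Maximum matching: {(W1,J4), (W2,J3), (W3,J2), (W4,J1)}
Size: 4

This assigns 4 workers to 4 distinct jobs.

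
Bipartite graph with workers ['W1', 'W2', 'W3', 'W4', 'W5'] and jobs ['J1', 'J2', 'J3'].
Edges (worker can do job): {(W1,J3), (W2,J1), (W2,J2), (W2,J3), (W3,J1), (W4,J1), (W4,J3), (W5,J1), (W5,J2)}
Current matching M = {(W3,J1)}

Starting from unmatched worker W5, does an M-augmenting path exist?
Yes: W5 → J2

An M-augmenting path alternates non-matching / matching edges, starting and ending at unmatched vertices.
Path: W5 → J2
(J2 is unmatched in M, so the path is augmenting.)
Flipping edges along this path would increase |M| from 1 to 2.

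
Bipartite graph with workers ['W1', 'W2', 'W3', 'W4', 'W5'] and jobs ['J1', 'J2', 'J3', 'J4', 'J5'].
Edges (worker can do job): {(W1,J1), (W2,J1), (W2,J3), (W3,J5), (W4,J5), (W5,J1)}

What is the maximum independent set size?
Maximum independent set = 7

By König's theorem:
- Min vertex cover = Max matching = 3
- Max independent set = Total vertices - Min vertex cover
- Max independent set = 10 - 3 = 7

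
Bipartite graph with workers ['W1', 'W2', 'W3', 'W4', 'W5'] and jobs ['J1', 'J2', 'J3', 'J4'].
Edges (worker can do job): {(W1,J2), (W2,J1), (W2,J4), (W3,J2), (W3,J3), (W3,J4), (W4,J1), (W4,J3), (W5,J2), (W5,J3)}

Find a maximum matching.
Matching: {(W2,J4), (W3,J3), (W4,J1), (W5,J2)}

Maximum matching (size 4):
  W2 → J4
  W3 → J3
  W4 → J1
  W5 → J2

Each worker is assigned to at most one job, and each job to at most one worker.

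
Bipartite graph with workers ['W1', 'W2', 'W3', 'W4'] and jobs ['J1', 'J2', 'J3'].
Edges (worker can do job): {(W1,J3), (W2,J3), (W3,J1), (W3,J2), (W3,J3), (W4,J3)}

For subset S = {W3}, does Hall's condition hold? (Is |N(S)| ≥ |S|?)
Yes: |N(S)| = 3, |S| = 1

Subset S = {W3}
Neighbors N(S) = {J1, J2, J3}

|N(S)| = 3, |S| = 1
Hall's condition: |N(S)| ≥ |S| is satisfied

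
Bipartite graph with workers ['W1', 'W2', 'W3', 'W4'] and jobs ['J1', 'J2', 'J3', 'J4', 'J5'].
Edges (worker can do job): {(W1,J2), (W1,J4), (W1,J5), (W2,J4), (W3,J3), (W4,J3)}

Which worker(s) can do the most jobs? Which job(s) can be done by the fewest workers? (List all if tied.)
Most versatile: W1 (3 jobs); Least covered: J1 (0 workers)

Worker degrees (jobs they can do): W1:3, W2:1, W3:1, W4:1
Job degrees (workers who can do it): J1:0, J2:1, J3:2, J4:2, J5:1

Maximum worker degree is 3, achieved by: W1
Minimum job degree is 0, achieved by: J1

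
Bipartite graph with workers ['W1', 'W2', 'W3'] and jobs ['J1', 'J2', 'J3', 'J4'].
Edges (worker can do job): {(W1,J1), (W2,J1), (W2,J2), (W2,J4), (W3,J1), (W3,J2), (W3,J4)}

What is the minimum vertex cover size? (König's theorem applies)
Minimum vertex cover size = 3

By König's theorem: in bipartite graphs,
min vertex cover = max matching = 3

Maximum matching has size 3, so minimum vertex cover also has size 3.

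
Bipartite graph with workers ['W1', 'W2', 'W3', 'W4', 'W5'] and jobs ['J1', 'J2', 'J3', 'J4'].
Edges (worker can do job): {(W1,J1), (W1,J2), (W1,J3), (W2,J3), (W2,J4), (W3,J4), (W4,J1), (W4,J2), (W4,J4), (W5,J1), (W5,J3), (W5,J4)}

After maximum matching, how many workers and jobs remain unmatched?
Unmatched: 1 workers, 0 jobs

Maximum matching size: 4
Workers: 5 total, 4 matched, 1 unmatched
Jobs: 4 total, 4 matched, 0 unmatched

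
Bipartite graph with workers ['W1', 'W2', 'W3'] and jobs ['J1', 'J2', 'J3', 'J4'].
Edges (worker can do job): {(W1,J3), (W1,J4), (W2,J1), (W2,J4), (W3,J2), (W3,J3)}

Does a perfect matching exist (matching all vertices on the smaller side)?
Yes, perfect matching exists (size 3)

Perfect matching: {(W1,J3), (W2,J1), (W3,J2)}
All 3 vertices on the smaller side are matched.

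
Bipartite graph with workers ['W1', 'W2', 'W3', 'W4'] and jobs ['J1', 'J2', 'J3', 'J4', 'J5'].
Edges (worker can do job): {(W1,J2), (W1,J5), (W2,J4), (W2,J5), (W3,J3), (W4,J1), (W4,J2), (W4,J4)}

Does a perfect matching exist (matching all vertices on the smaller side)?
Yes, perfect matching exists (size 4)

Perfect matching: {(W1,J5), (W2,J4), (W3,J3), (W4,J2)}
All 4 vertices on the smaller side are matched.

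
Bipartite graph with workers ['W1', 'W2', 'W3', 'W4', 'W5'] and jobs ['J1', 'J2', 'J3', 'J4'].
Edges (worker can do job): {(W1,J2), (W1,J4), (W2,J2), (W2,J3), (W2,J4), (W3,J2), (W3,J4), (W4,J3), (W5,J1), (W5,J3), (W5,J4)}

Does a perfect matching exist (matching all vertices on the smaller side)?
Yes, perfect matching exists (size 4)

Perfect matching: {(W1,J2), (W3,J4), (W4,J3), (W5,J1)}
All 4 vertices on the smaller side are matched.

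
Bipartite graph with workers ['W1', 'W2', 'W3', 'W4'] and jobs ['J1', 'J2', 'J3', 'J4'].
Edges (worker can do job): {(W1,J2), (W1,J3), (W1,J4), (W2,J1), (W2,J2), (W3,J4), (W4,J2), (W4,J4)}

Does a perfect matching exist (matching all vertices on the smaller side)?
Yes, perfect matching exists (size 4)

Perfect matching: {(W1,J3), (W2,J1), (W3,J4), (W4,J2)}
All 4 vertices on the smaller side are matched.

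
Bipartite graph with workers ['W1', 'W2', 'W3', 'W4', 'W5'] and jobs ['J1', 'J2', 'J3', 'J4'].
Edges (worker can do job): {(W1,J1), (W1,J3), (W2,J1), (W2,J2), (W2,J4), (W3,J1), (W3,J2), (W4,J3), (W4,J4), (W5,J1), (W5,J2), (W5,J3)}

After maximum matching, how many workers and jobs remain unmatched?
Unmatched: 1 workers, 0 jobs

Maximum matching size: 4
Workers: 5 total, 4 matched, 1 unmatched
Jobs: 4 total, 4 matched, 0 unmatched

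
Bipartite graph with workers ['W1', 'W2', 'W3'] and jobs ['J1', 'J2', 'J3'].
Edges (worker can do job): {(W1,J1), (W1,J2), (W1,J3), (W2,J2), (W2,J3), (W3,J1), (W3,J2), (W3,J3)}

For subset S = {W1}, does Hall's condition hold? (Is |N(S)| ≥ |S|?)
Yes: |N(S)| = 3, |S| = 1

Subset S = {W1}
Neighbors N(S) = {J1, J2, J3}

|N(S)| = 3, |S| = 1
Hall's condition: |N(S)| ≥ |S| is satisfied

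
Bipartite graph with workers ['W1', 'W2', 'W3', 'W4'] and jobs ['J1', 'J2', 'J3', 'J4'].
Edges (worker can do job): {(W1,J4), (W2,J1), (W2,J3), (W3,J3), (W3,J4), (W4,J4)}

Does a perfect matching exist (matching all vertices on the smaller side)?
No, maximum matching has size 3 < 4

Maximum matching has size 3, need 4 for perfect matching.
Unmatched workers: ['W1']
Unmatched jobs: ['J2']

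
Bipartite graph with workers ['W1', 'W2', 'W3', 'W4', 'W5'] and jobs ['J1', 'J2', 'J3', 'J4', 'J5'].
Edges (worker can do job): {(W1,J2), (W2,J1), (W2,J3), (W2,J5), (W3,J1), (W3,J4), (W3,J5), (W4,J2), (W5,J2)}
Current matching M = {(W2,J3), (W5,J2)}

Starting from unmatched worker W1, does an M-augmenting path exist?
No augmenting path from W1

Alternating search from W1 reaches jobs: {J2}.
Every reachable job is already matched in M, and following those matched edges back to workers exposes no further unvisited jobs.
No M-augmenting path from W1 exists.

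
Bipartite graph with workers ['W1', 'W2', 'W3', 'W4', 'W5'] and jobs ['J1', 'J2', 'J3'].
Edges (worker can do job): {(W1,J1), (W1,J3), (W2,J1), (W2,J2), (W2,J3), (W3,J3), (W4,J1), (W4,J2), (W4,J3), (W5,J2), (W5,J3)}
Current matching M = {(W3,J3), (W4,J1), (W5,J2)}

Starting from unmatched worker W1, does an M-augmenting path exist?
No augmenting path from W1

Alternating search from W1 reaches jobs: {J1, J2, J3}.
Every reachable job is already matched in M, and following those matched edges back to workers exposes no further unvisited jobs.
No M-augmenting path from W1 exists.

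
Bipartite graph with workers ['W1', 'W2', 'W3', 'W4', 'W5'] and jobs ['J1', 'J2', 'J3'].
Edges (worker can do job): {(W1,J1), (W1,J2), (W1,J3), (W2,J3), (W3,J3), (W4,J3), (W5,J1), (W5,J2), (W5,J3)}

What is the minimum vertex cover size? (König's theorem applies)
Minimum vertex cover size = 3

By König's theorem: in bipartite graphs,
min vertex cover = max matching = 3

Maximum matching has size 3, so minimum vertex cover also has size 3.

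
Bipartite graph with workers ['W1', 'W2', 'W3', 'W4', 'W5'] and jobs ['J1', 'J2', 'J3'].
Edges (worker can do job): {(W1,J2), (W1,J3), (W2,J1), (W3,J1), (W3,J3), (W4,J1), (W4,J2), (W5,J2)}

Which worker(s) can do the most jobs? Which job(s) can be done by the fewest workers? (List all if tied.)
Most versatile: W1, W3, W4 (2 jobs); Least covered: J3 (2 workers)

Worker degrees (jobs they can do): W1:2, W2:1, W3:2, W4:2, W5:1
Job degrees (workers who can do it): J1:3, J2:3, J3:2

Maximum worker degree is 2, achieved by: W1, W3, W4
Minimum job degree is 2, achieved by: J3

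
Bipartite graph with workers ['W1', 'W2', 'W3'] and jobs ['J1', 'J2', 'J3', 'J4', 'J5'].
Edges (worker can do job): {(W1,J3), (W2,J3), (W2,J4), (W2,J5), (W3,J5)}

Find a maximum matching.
Matching: {(W1,J3), (W2,J4), (W3,J5)}

Maximum matching (size 3):
  W1 → J3
  W2 → J4
  W3 → J5

Each worker is assigned to at most one job, and each job to at most one worker.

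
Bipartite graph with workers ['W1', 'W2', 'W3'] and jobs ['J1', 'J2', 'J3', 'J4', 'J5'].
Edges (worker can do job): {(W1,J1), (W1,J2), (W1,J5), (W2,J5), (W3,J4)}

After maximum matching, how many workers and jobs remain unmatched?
Unmatched: 0 workers, 2 jobs

Maximum matching size: 3
Workers: 3 total, 3 matched, 0 unmatched
Jobs: 5 total, 3 matched, 2 unmatched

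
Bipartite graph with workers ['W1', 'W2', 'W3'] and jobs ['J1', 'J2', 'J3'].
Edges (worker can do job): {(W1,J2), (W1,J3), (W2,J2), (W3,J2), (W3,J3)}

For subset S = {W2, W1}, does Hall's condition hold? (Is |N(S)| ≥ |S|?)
Yes: |N(S)| = 2, |S| = 2

Subset S = {W2, W1}
Neighbors N(S) = {J2, J3}

|N(S)| = 2, |S| = 2
Hall's condition: |N(S)| ≥ |S| is satisfied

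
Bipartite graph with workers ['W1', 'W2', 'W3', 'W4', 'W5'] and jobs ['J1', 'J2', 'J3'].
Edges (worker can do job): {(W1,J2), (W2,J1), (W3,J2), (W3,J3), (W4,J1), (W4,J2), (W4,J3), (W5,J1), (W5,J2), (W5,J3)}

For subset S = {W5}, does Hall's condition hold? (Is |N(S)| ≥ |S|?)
Yes: |N(S)| = 3, |S| = 1

Subset S = {W5}
Neighbors N(S) = {J1, J2, J3}

|N(S)| = 3, |S| = 1
Hall's condition: |N(S)| ≥ |S| is satisfied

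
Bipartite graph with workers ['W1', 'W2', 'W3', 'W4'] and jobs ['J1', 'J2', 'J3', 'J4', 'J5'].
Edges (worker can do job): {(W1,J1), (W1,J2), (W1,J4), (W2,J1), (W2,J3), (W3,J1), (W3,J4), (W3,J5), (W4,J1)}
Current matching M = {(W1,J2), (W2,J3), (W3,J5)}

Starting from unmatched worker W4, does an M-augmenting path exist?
Yes: W4 → J1

An M-augmenting path alternates non-matching / matching edges, starting and ending at unmatched vertices.
Path: W4 → J1
(J1 is unmatched in M, so the path is augmenting.)
Flipping edges along this path would increase |M| from 3 to 4.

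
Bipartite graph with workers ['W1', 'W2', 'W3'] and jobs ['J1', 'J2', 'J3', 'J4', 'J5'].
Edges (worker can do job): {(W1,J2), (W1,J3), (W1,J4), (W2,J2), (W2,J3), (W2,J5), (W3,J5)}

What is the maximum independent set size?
Maximum independent set = 5

By König's theorem:
- Min vertex cover = Max matching = 3
- Max independent set = Total vertices - Min vertex cover
- Max independent set = 8 - 3 = 5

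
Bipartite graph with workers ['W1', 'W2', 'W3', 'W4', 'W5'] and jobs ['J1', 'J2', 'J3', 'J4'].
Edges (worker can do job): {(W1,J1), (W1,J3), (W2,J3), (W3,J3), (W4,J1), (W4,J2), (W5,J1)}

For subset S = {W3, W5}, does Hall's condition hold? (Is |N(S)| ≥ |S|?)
Yes: |N(S)| = 2, |S| = 2

Subset S = {W3, W5}
Neighbors N(S) = {J1, J3}

|N(S)| = 2, |S| = 2
Hall's condition: |N(S)| ≥ |S| is satisfied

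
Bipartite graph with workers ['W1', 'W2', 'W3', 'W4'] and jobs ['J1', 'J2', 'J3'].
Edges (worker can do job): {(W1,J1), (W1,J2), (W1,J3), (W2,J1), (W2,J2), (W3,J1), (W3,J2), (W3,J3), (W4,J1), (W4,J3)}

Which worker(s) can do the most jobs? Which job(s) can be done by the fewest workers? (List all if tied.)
Most versatile: W1, W3 (3 jobs); Least covered: J2, J3 (3 workers)

Worker degrees (jobs they can do): W1:3, W2:2, W3:3, W4:2
Job degrees (workers who can do it): J1:4, J2:3, J3:3

Maximum worker degree is 3, achieved by: W1, W3
Minimum job degree is 3, achieved by: J2, J3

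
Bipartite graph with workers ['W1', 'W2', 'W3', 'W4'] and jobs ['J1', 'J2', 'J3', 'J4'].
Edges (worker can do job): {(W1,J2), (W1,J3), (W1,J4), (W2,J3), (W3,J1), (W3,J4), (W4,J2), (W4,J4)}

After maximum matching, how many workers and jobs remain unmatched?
Unmatched: 0 workers, 0 jobs

Maximum matching size: 4
Workers: 4 total, 4 matched, 0 unmatched
Jobs: 4 total, 4 matched, 0 unmatched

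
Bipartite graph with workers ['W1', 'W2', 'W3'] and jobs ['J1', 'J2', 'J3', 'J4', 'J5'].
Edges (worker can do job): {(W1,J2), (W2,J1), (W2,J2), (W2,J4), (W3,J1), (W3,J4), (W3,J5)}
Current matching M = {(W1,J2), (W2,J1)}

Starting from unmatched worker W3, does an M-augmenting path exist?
Yes: W3 → J4

An M-augmenting path alternates non-matching / matching edges, starting and ending at unmatched vertices.
Path: W3 → J4
(J4 is unmatched in M, so the path is augmenting.)
Flipping edges along this path would increase |M| from 2 to 3.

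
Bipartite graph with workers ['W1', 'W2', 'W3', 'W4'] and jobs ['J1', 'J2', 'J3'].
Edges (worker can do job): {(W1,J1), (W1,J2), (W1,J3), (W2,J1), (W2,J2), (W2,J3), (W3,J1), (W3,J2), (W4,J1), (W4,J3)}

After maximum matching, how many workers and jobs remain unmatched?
Unmatched: 1 workers, 0 jobs

Maximum matching size: 3
Workers: 4 total, 3 matched, 1 unmatched
Jobs: 3 total, 3 matched, 0 unmatched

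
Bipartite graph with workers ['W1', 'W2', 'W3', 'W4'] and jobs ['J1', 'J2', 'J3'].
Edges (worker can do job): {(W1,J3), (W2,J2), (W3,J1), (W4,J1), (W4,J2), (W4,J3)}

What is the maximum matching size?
Maximum matching size = 3

Maximum matching: {(W2,J2), (W3,J1), (W4,J3)}
Size: 3

This assigns 3 workers to 3 distinct jobs.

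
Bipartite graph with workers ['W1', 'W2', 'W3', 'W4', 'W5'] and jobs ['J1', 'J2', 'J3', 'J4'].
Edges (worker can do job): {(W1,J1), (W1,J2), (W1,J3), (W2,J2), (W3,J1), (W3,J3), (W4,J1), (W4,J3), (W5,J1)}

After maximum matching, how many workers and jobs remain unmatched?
Unmatched: 2 workers, 1 jobs

Maximum matching size: 3
Workers: 5 total, 3 matched, 2 unmatched
Jobs: 4 total, 3 matched, 1 unmatched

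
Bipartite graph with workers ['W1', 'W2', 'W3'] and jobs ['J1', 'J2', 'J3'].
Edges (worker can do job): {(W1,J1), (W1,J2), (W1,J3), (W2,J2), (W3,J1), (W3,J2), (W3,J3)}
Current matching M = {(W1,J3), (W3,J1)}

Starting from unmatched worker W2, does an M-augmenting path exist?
Yes: W2 → J2

An M-augmenting path alternates non-matching / matching edges, starting and ending at unmatched vertices.
Path: W2 → J2
(J2 is unmatched in M, so the path is augmenting.)
Flipping edges along this path would increase |M| from 2 to 3.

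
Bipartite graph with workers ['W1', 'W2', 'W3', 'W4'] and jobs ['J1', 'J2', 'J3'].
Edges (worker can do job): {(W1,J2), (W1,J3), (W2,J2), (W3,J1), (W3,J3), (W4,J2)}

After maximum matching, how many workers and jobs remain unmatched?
Unmatched: 1 workers, 0 jobs

Maximum matching size: 3
Workers: 4 total, 3 matched, 1 unmatched
Jobs: 3 total, 3 matched, 0 unmatched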